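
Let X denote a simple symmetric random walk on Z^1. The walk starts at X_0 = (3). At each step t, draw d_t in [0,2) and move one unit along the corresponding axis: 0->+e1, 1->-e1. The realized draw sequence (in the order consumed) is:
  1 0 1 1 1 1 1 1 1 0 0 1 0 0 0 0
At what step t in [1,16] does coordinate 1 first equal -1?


6

t=0: X=(3), d=1 → -e1, X_1=(2)
t=1: X=(2), d=0 → +e1, X_2=(3)
t=2: X=(3), d=1 → -e1, X_3=(2)
t=3: X=(2), d=1 → -e1, X_4=(1)
t=4: X=(1), d=1 → -e1, X_5=(0)
t=5: X=(0), d=1 → -e1, X_6=(-1)
t=6: X=(-1), d=1 → -e1, X_7=(-2)
t=7: X=(-2), d=1 → -e1, X_8=(-3)
t=8: X=(-3), d=1 → -e1, X_9=(-4)
t=9: X=(-4), d=0 → +e1, X_10=(-3)
t=10: X=(-3), d=0 → +e1, X_11=(-2)
t=11: X=(-2), d=1 → -e1, X_12=(-3)
t=12: X=(-3), d=0 → +e1, X_13=(-2)
t=13: X=(-2), d=0 → +e1, X_14=(-1)
t=14: X=(-1), d=0 → +e1, X_15=(0)
t=15: X=(0), d=0 → +e1, X_16=(1)


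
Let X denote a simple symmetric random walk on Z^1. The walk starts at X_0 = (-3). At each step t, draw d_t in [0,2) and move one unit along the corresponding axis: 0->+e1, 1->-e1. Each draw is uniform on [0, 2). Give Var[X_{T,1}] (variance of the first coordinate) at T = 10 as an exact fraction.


Outcome values over d=0..1: [1, -1]
Σy = 0, Σy² = 2, M = 2
μ = 0/2 = 0,  σ² = 2/2 − (0)² = 1
Independent increments: Var[X_10] = 10·σ² = 10·(1) = 10

10


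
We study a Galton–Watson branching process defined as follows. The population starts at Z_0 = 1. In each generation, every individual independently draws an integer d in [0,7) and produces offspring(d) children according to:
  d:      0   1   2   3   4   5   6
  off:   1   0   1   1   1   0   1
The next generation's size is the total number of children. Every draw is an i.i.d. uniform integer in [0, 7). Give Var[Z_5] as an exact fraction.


42756250/282475249

Outcome values over d=0..6: [1, 0, 1, 1, 1, 0, 1]
Σy = 5, Σy² = 5, M = 7
μ = 5/7 = 5/7,  σ² = 5/7 − (5/7)² = 10/49
V_0 = 0, E_0 = 1
V_1 = 10/49·E_0 + (5/7)²·V_0 = 10/49;  E_1 = 5/7
V_2 = 10/49·E_1 + (5/7)²·V_1 = 600/2401;  E_2 = 25/49
V_3 = 10/49·E_2 + (5/7)²·V_2 = 27250/117649;  E_3 = 125/343
V_4 = 10/49·E_3 + (5/7)²·V_3 = 1110000/5764801;  E_4 = 625/2401
V_5 = 10/49·E_4 + (5/7)²·V_4 = 42756250/282475249;  E_5 = 3125/16807


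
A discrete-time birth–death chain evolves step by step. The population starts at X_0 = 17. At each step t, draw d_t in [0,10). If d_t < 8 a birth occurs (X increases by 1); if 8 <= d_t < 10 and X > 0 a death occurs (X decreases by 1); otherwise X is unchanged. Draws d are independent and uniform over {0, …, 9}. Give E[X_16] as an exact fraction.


X can drop by at most 1 per step and X_0 = 17 > T = 16, so X_t >= 17 − t >= 1 > 0 for every t <= 16: the floor at 0 (the 'and X > 0' condition) never binds. Hence X_16 = X_0 + Σ_{t<16} Y_t with i.i.d. increments Y_t = y(d_t) ∈ {+1, −1, 0}.
Outcome values over d=0..9: [1, 1, 1, 1, 1, 1, 1, 1, -1, -1]
Σy = 6, Σy² = 10, M = 10
μ = 6/10 = 3/5,  σ² = 10/10 − (3/5)² = 16/25
E[X_16] = 17 + 16·(3/5) = 133/5

133/5


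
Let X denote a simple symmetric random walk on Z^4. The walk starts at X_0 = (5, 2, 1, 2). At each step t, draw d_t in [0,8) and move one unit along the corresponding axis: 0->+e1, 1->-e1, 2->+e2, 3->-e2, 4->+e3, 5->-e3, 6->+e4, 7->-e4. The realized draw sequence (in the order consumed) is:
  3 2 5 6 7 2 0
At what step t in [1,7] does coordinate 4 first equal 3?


4

t=0: X=(5, 2, 1, 2), d=3 → -e2, X_1=(5, 1, 1, 2)
t=1: X=(5, 1, 1, 2), d=2 → +e2, X_2=(5, 2, 1, 2)
t=2: X=(5, 2, 1, 2), d=5 → -e3, X_3=(5, 2, 0, 2)
t=3: X=(5, 2, 0, 2), d=6 → +e4, X_4=(5, 2, 0, 3)
t=4: X=(5, 2, 0, 3), d=7 → -e4, X_5=(5, 2, 0, 2)
t=5: X=(5, 2, 0, 2), d=2 → +e2, X_6=(5, 3, 0, 2)
t=6: X=(5, 3, 0, 2), d=0 → +e1, X_7=(6, 3, 0, 2)


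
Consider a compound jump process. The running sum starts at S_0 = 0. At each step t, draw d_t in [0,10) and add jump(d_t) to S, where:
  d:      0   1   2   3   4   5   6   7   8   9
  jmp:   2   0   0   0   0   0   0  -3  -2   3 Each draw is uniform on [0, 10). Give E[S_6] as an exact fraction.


0

Outcome values over d=0..9: [2, 0, 0, 0, 0, 0, 0, -3, -2, 3]
Σy = 0, Σy² = 26, M = 10
μ = 0/10 = 0,  σ² = 26/10 − (0)² = 13/5
E[S_6] = 0 + 6·(0) = 0


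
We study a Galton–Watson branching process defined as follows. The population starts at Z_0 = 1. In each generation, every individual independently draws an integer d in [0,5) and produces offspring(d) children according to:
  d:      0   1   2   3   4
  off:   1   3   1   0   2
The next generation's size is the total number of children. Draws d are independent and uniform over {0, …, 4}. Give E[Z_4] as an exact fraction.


2401/625

Outcome values over d=0..4: [1, 3, 1, 0, 2]
Σy = 7, Σy² = 15, M = 5
μ = 7/5 = 7/5,  σ² = 15/5 − (7/5)² = 26/25
E[Z_0] = 1
E[Z_1] = 7/5·E[Z_0] = 7/5
E[Z_2] = 7/5·E[Z_1] = 49/25
E[Z_3] = 7/5·E[Z_2] = 343/125
E[Z_4] = 7/5·E[Z_3] = 2401/625


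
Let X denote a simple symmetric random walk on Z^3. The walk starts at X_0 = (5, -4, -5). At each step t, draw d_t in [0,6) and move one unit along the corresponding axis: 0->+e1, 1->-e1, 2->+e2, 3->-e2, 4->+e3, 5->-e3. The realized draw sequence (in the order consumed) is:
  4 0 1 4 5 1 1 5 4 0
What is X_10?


t=0: X=(5, -4, -5), d=4 → +e3, X_1=(5, -4, -4)
t=1: X=(5, -4, -4), d=0 → +e1, X_2=(6, -4, -4)
t=2: X=(6, -4, -4), d=1 → -e1, X_3=(5, -4, -4)
t=3: X=(5, -4, -4), d=4 → +e3, X_4=(5, -4, -3)
t=4: X=(5, -4, -3), d=5 → -e3, X_5=(5, -4, -4)
t=5: X=(5, -4, -4), d=1 → -e1, X_6=(4, -4, -4)
t=6: X=(4, -4, -4), d=1 → -e1, X_7=(3, -4, -4)
t=7: X=(3, -4, -4), d=5 → -e3, X_8=(3, -4, -5)
t=8: X=(3, -4, -5), d=4 → +e3, X_9=(3, -4, -4)
t=9: X=(3, -4, -4), d=0 → +e1, X_10=(4, -4, -4)

(4, -4, -4)


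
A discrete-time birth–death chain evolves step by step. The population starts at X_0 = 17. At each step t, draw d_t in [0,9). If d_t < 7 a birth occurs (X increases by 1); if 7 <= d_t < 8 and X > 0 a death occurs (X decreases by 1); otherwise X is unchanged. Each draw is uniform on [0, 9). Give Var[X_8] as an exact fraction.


32/9

X can drop by at most 1 per step and X_0 = 17 > T = 8, so X_t >= 17 − t >= 9 > 0 for every t <= 8: the floor at 0 (the 'and X > 0' condition) never binds. Hence X_8 = X_0 + Σ_{t<8} Y_t with i.i.d. increments Y_t = y(d_t) ∈ {+1, −1, 0}.
Outcome values over d=0..8: [1, 1, 1, 1, 1, 1, 1, -1, 0]
Σy = 6, Σy² = 8, M = 9
μ = 6/9 = 2/3,  σ² = 8/9 − (2/3)² = 4/9
Independent increments: Var[X_8] = 8·σ² = 8·(4/9) = 32/9


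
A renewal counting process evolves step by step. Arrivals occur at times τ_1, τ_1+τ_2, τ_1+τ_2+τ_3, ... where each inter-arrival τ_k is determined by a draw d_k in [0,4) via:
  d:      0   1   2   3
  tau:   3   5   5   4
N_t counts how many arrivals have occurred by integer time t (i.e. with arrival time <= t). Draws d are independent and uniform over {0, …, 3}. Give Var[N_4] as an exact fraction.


1/4

Inter-arrival values over d=0..3: [3, 5, 5, 4]
Each d has probability 1/4, so the pmf of τ is: f(3) = 1/4, f(4) = 1/4, f(5) = 1/2
Let p_n(j) = P(N_n = j), with p_0 = [1]. Condition on τ_1: p_n(0) = P(τ > n), and for j >= 1, p_n(j) = Σ_{k<=n} f(k)·p_{n−k}(j−1)
p_1 = [1]  (j = 0)
p_2 = [1]  (j = 0)
p_3 = [3/4, 1/4]  (j = 0..1)
p_4 = [1/2, 1/2]  (j = 0..1)
E[N_4] = Σ j·p_4(j) = 1/2;  E[N_4²] = Σ j²·p_4(j) = 1/2
Var[N_4] = 1/2 − (1/2)² = 1/4


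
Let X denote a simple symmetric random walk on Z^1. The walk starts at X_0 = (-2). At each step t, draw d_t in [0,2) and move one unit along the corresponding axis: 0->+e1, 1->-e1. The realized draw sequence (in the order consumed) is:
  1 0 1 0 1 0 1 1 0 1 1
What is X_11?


t=0: X=(-2), d=1 → -e1, X_1=(-3)
t=1: X=(-3), d=0 → +e1, X_2=(-2)
t=2: X=(-2), d=1 → -e1, X_3=(-3)
t=3: X=(-3), d=0 → +e1, X_4=(-2)
t=4: X=(-2), d=1 → -e1, X_5=(-3)
t=5: X=(-3), d=0 → +e1, X_6=(-2)
t=6: X=(-2), d=1 → -e1, X_7=(-3)
t=7: X=(-3), d=1 → -e1, X_8=(-4)
t=8: X=(-4), d=0 → +e1, X_9=(-3)
t=9: X=(-3), d=1 → -e1, X_10=(-4)
t=10: X=(-4), d=1 → -e1, X_11=(-5)

(-5)


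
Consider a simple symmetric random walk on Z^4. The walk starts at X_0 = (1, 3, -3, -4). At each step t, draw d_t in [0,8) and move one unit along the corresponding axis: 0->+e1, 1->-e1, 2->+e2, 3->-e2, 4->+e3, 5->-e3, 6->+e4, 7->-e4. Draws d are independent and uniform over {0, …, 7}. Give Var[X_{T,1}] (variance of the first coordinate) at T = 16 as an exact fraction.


Outcome values over d=0..7: [1, -1, 0, 0, 0, 0, 0, 0]
Σy = 0, Σy² = 2, M = 8
μ = 0/8 = 0,  σ² = 2/8 − (0)² = 1/4
Independent increments: Var[X_16] = 16·σ² = 16·(1/4) = 4

4


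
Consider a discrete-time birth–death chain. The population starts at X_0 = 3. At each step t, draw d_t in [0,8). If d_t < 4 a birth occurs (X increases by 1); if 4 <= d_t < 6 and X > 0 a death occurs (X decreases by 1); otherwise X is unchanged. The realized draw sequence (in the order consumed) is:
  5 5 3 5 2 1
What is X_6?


t=0: X=3, d=5 → death, X_1=2
t=1: X=2, d=5 → death, X_2=1
t=2: X=1, d=3 → birth, X_3=2
t=3: X=2, d=5 → death, X_4=1
t=4: X=1, d=2 → birth, X_5=2
t=5: X=2, d=1 → birth, X_6=3

3


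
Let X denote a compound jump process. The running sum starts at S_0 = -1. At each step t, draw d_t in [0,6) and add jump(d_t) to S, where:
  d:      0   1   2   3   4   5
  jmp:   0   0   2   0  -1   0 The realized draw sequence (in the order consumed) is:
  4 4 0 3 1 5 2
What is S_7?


t=0: S=-1, d=4, jump=-1, S_1=-2
t=1: S=-2, d=4, jump=-1, S_2=-3
t=2: S=-3, d=0, jump=0, S_3=-3
t=3: S=-3, d=3, jump=0, S_4=-3
t=4: S=-3, d=1, jump=0, S_5=-3
t=5: S=-3, d=5, jump=0, S_6=-3
t=6: S=-3, d=2, jump=2, S_7=-1

-1


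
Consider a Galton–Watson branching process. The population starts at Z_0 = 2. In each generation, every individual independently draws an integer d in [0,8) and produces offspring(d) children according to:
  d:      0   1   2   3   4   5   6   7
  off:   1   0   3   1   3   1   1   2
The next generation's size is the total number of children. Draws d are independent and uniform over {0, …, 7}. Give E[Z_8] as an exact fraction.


Outcome values over d=0..7: [1, 0, 3, 1, 3, 1, 1, 2]
Σy = 12, Σy² = 26, M = 8
μ = 12/8 = 3/2,  σ² = 26/8 − (3/2)² = 1
E[Z_0] = 2
E[Z_1] = 3/2·E[Z_0] = 3
E[Z_2] = 3/2·E[Z_1] = 9/2
E[Z_3] = 3/2·E[Z_2] = 27/4
E[Z_4] = 3/2·E[Z_3] = 81/8
E[Z_5] = 3/2·E[Z_4] = 243/16
E[Z_6] = 3/2·E[Z_5] = 729/32
E[Z_7] = 3/2·E[Z_6] = 2187/64
E[Z_8] = 3/2·E[Z_7] = 6561/128

6561/128


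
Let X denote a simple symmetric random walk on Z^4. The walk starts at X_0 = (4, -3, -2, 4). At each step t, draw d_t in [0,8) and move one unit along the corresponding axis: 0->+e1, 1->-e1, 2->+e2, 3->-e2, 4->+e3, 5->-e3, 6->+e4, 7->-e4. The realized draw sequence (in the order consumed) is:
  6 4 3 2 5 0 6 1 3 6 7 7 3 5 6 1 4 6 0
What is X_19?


t=0: X=(4, -3, -2, 4), d=6 → +e4, X_1=(4, -3, -2, 5)
t=1: X=(4, -3, -2, 5), d=4 → +e3, X_2=(4, -3, -1, 5)
t=2: X=(4, -3, -1, 5), d=3 → -e2, X_3=(4, -4, -1, 5)
t=3: X=(4, -4, -1, 5), d=2 → +e2, X_4=(4, -3, -1, 5)
t=4: X=(4, -3, -1, 5), d=5 → -e3, X_5=(4, -3, -2, 5)
t=5: X=(4, -3, -2, 5), d=0 → +e1, X_6=(5, -3, -2, 5)
t=6: X=(5, -3, -2, 5), d=6 → +e4, X_7=(5, -3, -2, 6)
t=7: X=(5, -3, -2, 6), d=1 → -e1, X_8=(4, -3, -2, 6)
t=8: X=(4, -3, -2, 6), d=3 → -e2, X_9=(4, -4, -2, 6)
t=9: X=(4, -4, -2, 6), d=6 → +e4, X_10=(4, -4, -2, 7)
t=10: X=(4, -4, -2, 7), d=7 → -e4, X_11=(4, -4, -2, 6)
t=11: X=(4, -4, -2, 6), d=7 → -e4, X_12=(4, -4, -2, 5)
t=12: X=(4, -4, -2, 5), d=3 → -e2, X_13=(4, -5, -2, 5)
t=13: X=(4, -5, -2, 5), d=5 → -e3, X_14=(4, -5, -3, 5)
t=14: X=(4, -5, -3, 5), d=6 → +e4, X_15=(4, -5, -3, 6)
t=15: X=(4, -5, -3, 6), d=1 → -e1, X_16=(3, -5, -3, 6)
t=16: X=(3, -5, -3, 6), d=4 → +e3, X_17=(3, -5, -2, 6)
t=17: X=(3, -5, -2, 6), d=6 → +e4, X_18=(3, -5, -2, 7)
t=18: X=(3, -5, -2, 7), d=0 → +e1, X_19=(4, -5, -2, 7)

(4, -5, -2, 7)


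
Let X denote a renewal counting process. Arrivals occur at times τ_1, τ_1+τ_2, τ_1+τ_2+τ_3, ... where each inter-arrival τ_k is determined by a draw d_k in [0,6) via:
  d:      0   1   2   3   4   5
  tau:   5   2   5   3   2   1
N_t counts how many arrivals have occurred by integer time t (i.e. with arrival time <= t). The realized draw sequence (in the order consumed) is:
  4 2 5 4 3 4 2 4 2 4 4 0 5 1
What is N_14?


5

draw d_1=4: τ_1=2, arrival time A_1=2
draw d_2=2: τ_2=5, arrival time A_2=7
draw d_3=5: τ_3=1, arrival time A_3=8
draw d_4=4: τ_4=2, arrival time A_4=10
draw d_5=3: τ_5=3, arrival time A_5=13
draw d_6=4: τ_6=2, arrival time A_6=15
draw d_7=2: τ_7=5, arrival time A_7=20
draw d_8=4: τ_8=2, arrival time A_8=22
draw d_9=2: τ_9=5, arrival time A_9=27
draw d_10=4: τ_10=2, arrival time A_10=29
draw d_11=4: τ_11=2, arrival time A_11=31
draw d_12=0: τ_12=5, arrival time A_12=36
draw d_13=5: τ_13=1, arrival time A_13=37
draw d_14=1: τ_14=2, arrival time A_14=39
N_t over t=0..14: 0:0 1:0 2:1 3:1 4:1 5:1 6:1 7:2 8:3 9:3 10:4 11:4 12:4 13:5 14:5


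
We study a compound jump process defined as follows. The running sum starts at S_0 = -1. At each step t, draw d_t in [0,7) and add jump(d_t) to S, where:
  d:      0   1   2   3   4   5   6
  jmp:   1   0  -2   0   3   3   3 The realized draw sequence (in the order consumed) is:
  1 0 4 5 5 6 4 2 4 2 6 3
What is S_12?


t=0: S=-1, d=1, jump=0, S_1=-1
t=1: S=-1, d=0, jump=1, S_2=0
t=2: S=0, d=4, jump=3, S_3=3
t=3: S=3, d=5, jump=3, S_4=6
t=4: S=6, d=5, jump=3, S_5=9
t=5: S=9, d=6, jump=3, S_6=12
t=6: S=12, d=4, jump=3, S_7=15
t=7: S=15, d=2, jump=-2, S_8=13
t=8: S=13, d=4, jump=3, S_9=16
t=9: S=16, d=2, jump=-2, S_10=14
t=10: S=14, d=6, jump=3, S_11=17
t=11: S=17, d=3, jump=0, S_12=17

17


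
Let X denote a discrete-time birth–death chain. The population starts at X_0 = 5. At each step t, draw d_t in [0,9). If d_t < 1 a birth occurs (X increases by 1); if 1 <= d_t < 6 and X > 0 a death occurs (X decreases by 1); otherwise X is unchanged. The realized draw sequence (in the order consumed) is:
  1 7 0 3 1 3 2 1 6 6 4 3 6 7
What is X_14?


0

t=0: X=5, d=1 → death, X_1=4
t=1: X=4, d=7 → hold, X_2=4
t=2: X=4, d=0 → birth, X_3=5
t=3: X=5, d=3 → death, X_4=4
t=4: X=4, d=1 → death, X_5=3
t=5: X=3, d=3 → death, X_6=2
t=6: X=2, d=2 → death, X_7=1
t=7: X=1, d=1 → death, X_8=0
t=8: X=0, d=6 → hold, X_9=0
t=9: X=0, d=6 → hold, X_10=0
t=10: X=0, d=4 → hold, X_11=0
t=11: X=0, d=3 → hold, X_12=0
t=12: X=0, d=6 → hold, X_13=0
t=13: X=0, d=7 → hold, X_14=0


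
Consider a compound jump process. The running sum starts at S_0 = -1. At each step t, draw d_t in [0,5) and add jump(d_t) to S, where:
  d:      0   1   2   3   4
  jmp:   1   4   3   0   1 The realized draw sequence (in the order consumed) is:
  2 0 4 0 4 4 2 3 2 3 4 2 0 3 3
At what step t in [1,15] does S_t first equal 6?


5

t=0: S=-1, d=2, jump=3, S_1=2
t=1: S=2, d=0, jump=1, S_2=3
t=2: S=3, d=4, jump=1, S_3=4
t=3: S=4, d=0, jump=1, S_4=5
t=4: S=5, d=4, jump=1, S_5=6
t=5: S=6, d=4, jump=1, S_6=7
t=6: S=7, d=2, jump=3, S_7=10
t=7: S=10, d=3, jump=0, S_8=10
t=8: S=10, d=2, jump=3, S_9=13
t=9: S=13, d=3, jump=0, S_10=13
t=10: S=13, d=4, jump=1, S_11=14
t=11: S=14, d=2, jump=3, S_12=17
t=12: S=17, d=0, jump=1, S_13=18
t=13: S=18, d=3, jump=0, S_14=18
t=14: S=18, d=3, jump=0, S_15=18


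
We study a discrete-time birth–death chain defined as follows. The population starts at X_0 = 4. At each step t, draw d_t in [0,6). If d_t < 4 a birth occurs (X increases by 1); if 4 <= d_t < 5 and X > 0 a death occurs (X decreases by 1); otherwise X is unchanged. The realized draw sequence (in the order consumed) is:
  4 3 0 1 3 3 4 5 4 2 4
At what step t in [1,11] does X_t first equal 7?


t=0: X=4, d=4 → death, X_1=3
t=1: X=3, d=3 → birth, X_2=4
t=2: X=4, d=0 → birth, X_3=5
t=3: X=5, d=1 → birth, X_4=6
t=4: X=6, d=3 → birth, X_5=7
t=5: X=7, d=3 → birth, X_6=8
t=6: X=8, d=4 → death, X_7=7
t=7: X=7, d=5 → hold, X_8=7
t=8: X=7, d=4 → death, X_9=6
t=9: X=6, d=2 → birth, X_10=7
t=10: X=7, d=4 → death, X_11=6

5


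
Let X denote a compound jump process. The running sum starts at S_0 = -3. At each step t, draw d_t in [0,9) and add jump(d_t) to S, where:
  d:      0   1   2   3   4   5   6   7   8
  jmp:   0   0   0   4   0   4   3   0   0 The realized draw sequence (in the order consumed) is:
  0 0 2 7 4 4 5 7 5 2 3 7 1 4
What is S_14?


t=0: S=-3, d=0, jump=0, S_1=-3
t=1: S=-3, d=0, jump=0, S_2=-3
t=2: S=-3, d=2, jump=0, S_3=-3
t=3: S=-3, d=7, jump=0, S_4=-3
t=4: S=-3, d=4, jump=0, S_5=-3
t=5: S=-3, d=4, jump=0, S_6=-3
t=6: S=-3, d=5, jump=4, S_7=1
t=7: S=1, d=7, jump=0, S_8=1
t=8: S=1, d=5, jump=4, S_9=5
t=9: S=5, d=2, jump=0, S_10=5
t=10: S=5, d=3, jump=4, S_11=9
t=11: S=9, d=7, jump=0, S_12=9
t=12: S=9, d=1, jump=0, S_13=9
t=13: S=9, d=4, jump=0, S_14=9

9


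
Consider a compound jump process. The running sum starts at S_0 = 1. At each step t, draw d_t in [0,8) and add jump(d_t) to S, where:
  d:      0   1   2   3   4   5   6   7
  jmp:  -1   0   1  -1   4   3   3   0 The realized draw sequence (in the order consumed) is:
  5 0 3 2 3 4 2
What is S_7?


t=0: S=1, d=5, jump=3, S_1=4
t=1: S=4, d=0, jump=-1, S_2=3
t=2: S=3, d=3, jump=-1, S_3=2
t=3: S=2, d=2, jump=1, S_4=3
t=4: S=3, d=3, jump=-1, S_5=2
t=5: S=2, d=4, jump=4, S_6=6
t=6: S=6, d=2, jump=1, S_7=7

7


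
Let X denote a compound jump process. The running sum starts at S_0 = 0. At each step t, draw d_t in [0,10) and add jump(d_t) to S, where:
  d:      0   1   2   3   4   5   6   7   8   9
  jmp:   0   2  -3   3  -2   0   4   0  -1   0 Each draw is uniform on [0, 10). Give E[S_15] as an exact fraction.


Outcome values over d=0..9: [0, 2, -3, 3, -2, 0, 4, 0, -1, 0]
Σy = 3, Σy² = 43, M = 10
μ = 3/10 = 3/10,  σ² = 43/10 − (3/10)² = 421/100
E[S_15] = 0 + 15·(3/10) = 9/2

9/2


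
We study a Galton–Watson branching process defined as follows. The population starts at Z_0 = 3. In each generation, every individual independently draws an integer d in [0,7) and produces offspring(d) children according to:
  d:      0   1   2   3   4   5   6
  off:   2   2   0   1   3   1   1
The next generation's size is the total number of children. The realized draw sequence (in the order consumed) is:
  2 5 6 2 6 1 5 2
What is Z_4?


gen 0: Z_0=3, draws=[2, 5, 6], offspring=[0, 1, 1], Z_1=2
gen 1: Z_1=2, draws=[2, 6], offspring=[0, 1], Z_2=1
gen 2: Z_2=1, draws=[1], offspring=[2], Z_3=2
gen 3: Z_3=2, draws=[5, 2], offspring=[1, 0], Z_4=1

1


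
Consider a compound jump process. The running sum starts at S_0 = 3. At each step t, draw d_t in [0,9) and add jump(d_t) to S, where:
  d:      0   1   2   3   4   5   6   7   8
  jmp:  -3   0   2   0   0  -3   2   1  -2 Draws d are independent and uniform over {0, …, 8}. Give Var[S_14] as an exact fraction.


140/3

Outcome values over d=0..8: [-3, 0, 2, 0, 0, -3, 2, 1, -2]
Σy = -3, Σy² = 31, M = 9
μ = -3/9 = -1/3,  σ² = 31/9 − (-1/3)² = 10/3
Independent increments: Var[S_14] = 14·σ² = 14·(10/3) = 140/3


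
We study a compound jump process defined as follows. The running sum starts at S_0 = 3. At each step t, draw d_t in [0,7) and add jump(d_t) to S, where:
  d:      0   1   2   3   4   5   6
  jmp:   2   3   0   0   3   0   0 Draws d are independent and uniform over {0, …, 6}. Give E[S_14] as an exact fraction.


19

Outcome values over d=0..6: [2, 3, 0, 0, 3, 0, 0]
Σy = 8, Σy² = 22, M = 7
μ = 8/7 = 8/7,  σ² = 22/7 − (8/7)² = 90/49
E[S_14] = 3 + 14·(8/7) = 19


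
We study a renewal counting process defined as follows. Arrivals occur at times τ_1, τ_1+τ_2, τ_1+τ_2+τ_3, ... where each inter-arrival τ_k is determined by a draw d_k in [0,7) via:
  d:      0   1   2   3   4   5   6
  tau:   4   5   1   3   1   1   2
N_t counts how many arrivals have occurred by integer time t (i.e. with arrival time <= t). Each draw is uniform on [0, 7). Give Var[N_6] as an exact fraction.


15617630258/13841287201

Inter-arrival values over d=0..6: [4, 5, 1, 3, 1, 1, 2]
Each d has probability 1/7, so the pmf of τ is: f(1) = 3/7, f(2) = 1/7, f(3) = 1/7, f(4) = 1/7, f(5) = 1/7
Let p_n(j) = P(N_n = j), with p_0 = [1]. Condition on τ_1: p_n(0) = P(τ > n), and for j >= 1, p_n(j) = Σ_{k<=n} f(k)·p_{n−k}(j−1)
p_1 = [4/7, 3/7]  (j = 0..1)
p_2 = [3/7, 19/49, 9/49]  (j = 0..2)
p_3 = [2/7, 20/49, 78/343, 27/343]  (j = 0..3)
p_4 = [1/7, 20/49, 100/343, 297/2401, 81/2401]  (j = 0..4)
p_5 = [0, 19/49, 120/343, 9/49, 1080/16807, 243/16807]  (j = 0..5)
p_6 = [0, 10/49, 137/343, 601/2401, 1809/16807, 3807/117649, 729/117649]  (j = 0..6)
E[N_6] = Σ j·p_6(j) = 280400/117649;  E[N_6²] = Σ j²·p_6(j) = 801042/117649
Var[N_6] = 801042/117649 − (280400/117649)² = 15617630258/13841287201


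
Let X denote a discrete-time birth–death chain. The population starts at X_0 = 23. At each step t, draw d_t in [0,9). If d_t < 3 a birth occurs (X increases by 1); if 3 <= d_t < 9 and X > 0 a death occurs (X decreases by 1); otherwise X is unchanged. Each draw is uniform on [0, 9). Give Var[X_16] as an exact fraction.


X can drop by at most 1 per step and X_0 = 23 > T = 16, so X_t >= 23 − t >= 7 > 0 for every t <= 16: the floor at 0 (the 'and X > 0' condition) never binds. Hence X_16 = X_0 + Σ_{t<16} Y_t with i.i.d. increments Y_t = y(d_t) ∈ {+1, −1, 0}.
Outcome values over d=0..8: [1, 1, 1, -1, -1, -1, -1, -1, -1]
Σy = -3, Σy² = 9, M = 9
μ = -3/9 = -1/3,  σ² = 9/9 − (-1/3)² = 8/9
Independent increments: Var[X_16] = 16·σ² = 16·(8/9) = 128/9

128/9


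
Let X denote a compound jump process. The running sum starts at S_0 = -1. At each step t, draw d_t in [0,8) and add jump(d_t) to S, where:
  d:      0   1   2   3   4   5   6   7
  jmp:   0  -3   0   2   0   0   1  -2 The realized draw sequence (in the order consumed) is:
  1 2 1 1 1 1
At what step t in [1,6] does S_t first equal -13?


5

t=0: S=-1, d=1, jump=-3, S_1=-4
t=1: S=-4, d=2, jump=0, S_2=-4
t=2: S=-4, d=1, jump=-3, S_3=-7
t=3: S=-7, d=1, jump=-3, S_4=-10
t=4: S=-10, d=1, jump=-3, S_5=-13
t=5: S=-13, d=1, jump=-3, S_6=-16


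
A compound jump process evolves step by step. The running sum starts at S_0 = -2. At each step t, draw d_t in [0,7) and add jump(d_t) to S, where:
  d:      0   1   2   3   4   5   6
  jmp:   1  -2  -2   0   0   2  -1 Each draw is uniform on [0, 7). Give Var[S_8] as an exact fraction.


Outcome values over d=0..6: [1, -2, -2, 0, 0, 2, -1]
Σy = -2, Σy² = 14, M = 7
μ = -2/7 = -2/7,  σ² = 14/7 − (-2/7)² = 94/49
Independent increments: Var[S_8] = 8·σ² = 8·(94/49) = 752/49

752/49


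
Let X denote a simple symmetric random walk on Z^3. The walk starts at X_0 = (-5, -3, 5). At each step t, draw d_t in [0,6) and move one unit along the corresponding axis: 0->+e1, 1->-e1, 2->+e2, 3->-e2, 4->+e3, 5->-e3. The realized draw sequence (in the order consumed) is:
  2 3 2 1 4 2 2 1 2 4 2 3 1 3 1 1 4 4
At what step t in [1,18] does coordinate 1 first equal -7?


t=0: X=(-5, -3, 5), d=2 → +e2, X_1=(-5, -2, 5)
t=1: X=(-5, -2, 5), d=3 → -e2, X_2=(-5, -3, 5)
t=2: X=(-5, -3, 5), d=2 → +e2, X_3=(-5, -2, 5)
t=3: X=(-5, -2, 5), d=1 → -e1, X_4=(-6, -2, 5)
t=4: X=(-6, -2, 5), d=4 → +e3, X_5=(-6, -2, 6)
t=5: X=(-6, -2, 6), d=2 → +e2, X_6=(-6, -1, 6)
t=6: X=(-6, -1, 6), d=2 → +e2, X_7=(-6, 0, 6)
t=7: X=(-6, 0, 6), d=1 → -e1, X_8=(-7, 0, 6)
t=8: X=(-7, 0, 6), d=2 → +e2, X_9=(-7, 1, 6)
t=9: X=(-7, 1, 6), d=4 → +e3, X_10=(-7, 1, 7)
t=10: X=(-7, 1, 7), d=2 → +e2, X_11=(-7, 2, 7)
t=11: X=(-7, 2, 7), d=3 → -e2, X_12=(-7, 1, 7)
t=12: X=(-7, 1, 7), d=1 → -e1, X_13=(-8, 1, 7)
t=13: X=(-8, 1, 7), d=3 → -e2, X_14=(-8, 0, 7)
t=14: X=(-8, 0, 7), d=1 → -e1, X_15=(-9, 0, 7)
t=15: X=(-9, 0, 7), d=1 → -e1, X_16=(-10, 0, 7)
t=16: X=(-10, 0, 7), d=4 → +e3, X_17=(-10, 0, 8)
t=17: X=(-10, 0, 8), d=4 → +e3, X_18=(-10, 0, 9)

8


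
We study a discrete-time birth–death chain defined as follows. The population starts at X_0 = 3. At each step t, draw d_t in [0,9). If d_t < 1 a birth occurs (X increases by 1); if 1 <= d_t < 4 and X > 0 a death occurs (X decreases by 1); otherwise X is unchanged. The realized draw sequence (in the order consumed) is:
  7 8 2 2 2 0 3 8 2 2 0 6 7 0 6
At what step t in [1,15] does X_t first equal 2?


3

t=0: X=3, d=7 → hold, X_1=3
t=1: X=3, d=8 → hold, X_2=3
t=2: X=3, d=2 → death, X_3=2
t=3: X=2, d=2 → death, X_4=1
t=4: X=1, d=2 → death, X_5=0
t=5: X=0, d=0 → birth, X_6=1
t=6: X=1, d=3 → death, X_7=0
t=7: X=0, d=8 → hold, X_8=0
t=8: X=0, d=2 → hold, X_9=0
t=9: X=0, d=2 → hold, X_10=0
t=10: X=0, d=0 → birth, X_11=1
t=11: X=1, d=6 → hold, X_12=1
t=12: X=1, d=7 → hold, X_13=1
t=13: X=1, d=0 → birth, X_14=2
t=14: X=2, d=6 → hold, X_15=2


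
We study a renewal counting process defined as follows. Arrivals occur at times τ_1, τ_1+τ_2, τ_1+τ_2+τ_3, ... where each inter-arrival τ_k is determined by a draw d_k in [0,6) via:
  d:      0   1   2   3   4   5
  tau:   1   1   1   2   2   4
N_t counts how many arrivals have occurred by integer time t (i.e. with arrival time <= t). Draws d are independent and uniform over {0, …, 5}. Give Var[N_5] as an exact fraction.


Inter-arrival values over d=0..5: [1, 1, 1, 2, 2, 4]
Each d has probability 1/6, so the pmf of τ is: f(1) = 1/2, f(2) = 1/3, f(4) = 1/6
Let p_n(j) = P(N_n = j), with p_0 = [1]. Condition on τ_1: p_n(0) = P(τ > n), and for j >= 1, p_n(j) = Σ_{k<=n} f(k)·p_{n−k}(j−1)
p_1 = [1/2, 1/2]  (j = 0..1)
p_2 = [1/6, 7/12, 1/4]  (j = 0..2)
p_3 = [1/6, 1/4, 11/24, 1/8]  (j = 0..3)
p_4 = [0, 11/36, 23/72, 5/16, 1/16]  (j = 0..4)
p_5 = [0, 5/36, 23/72, 5/16, 19/96, 1/32]  (j = 0..5)
E[N_5] = Σ j·p_5(j) = 767/288;  E[N_5²] = Σ j²·p_5(j) = 785/96
Var[N_5] = 785/96 − (767/288)² = 89951/82944

89951/82944


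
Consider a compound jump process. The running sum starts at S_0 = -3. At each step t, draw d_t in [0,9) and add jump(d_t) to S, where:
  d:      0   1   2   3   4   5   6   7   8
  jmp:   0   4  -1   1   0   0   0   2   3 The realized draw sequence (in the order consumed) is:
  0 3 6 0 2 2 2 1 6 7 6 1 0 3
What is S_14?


t=0: S=-3, d=0, jump=0, S_1=-3
t=1: S=-3, d=3, jump=1, S_2=-2
t=2: S=-2, d=6, jump=0, S_3=-2
t=3: S=-2, d=0, jump=0, S_4=-2
t=4: S=-2, d=2, jump=-1, S_5=-3
t=5: S=-3, d=2, jump=-1, S_6=-4
t=6: S=-4, d=2, jump=-1, S_7=-5
t=7: S=-5, d=1, jump=4, S_8=-1
t=8: S=-1, d=6, jump=0, S_9=-1
t=9: S=-1, d=7, jump=2, S_10=1
t=10: S=1, d=6, jump=0, S_11=1
t=11: S=1, d=1, jump=4, S_12=5
t=12: S=5, d=0, jump=0, S_13=5
t=13: S=5, d=3, jump=1, S_14=6

6


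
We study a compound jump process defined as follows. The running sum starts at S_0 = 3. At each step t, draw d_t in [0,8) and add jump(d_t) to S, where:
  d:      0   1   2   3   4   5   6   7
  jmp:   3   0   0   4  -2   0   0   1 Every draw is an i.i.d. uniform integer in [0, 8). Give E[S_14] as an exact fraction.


27/2

Outcome values over d=0..7: [3, 0, 0, 4, -2, 0, 0, 1]
Σy = 6, Σy² = 30, M = 8
μ = 6/8 = 3/4,  σ² = 30/8 − (3/4)² = 51/16
E[S_14] = 3 + 14·(3/4) = 27/2


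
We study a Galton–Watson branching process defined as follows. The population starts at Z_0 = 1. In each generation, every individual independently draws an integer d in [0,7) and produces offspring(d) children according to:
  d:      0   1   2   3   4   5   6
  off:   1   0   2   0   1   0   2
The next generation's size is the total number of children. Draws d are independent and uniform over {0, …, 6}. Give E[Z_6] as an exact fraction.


46656/117649

Outcome values over d=0..6: [1, 0, 2, 0, 1, 0, 2]
Σy = 6, Σy² = 10, M = 7
μ = 6/7 = 6/7,  σ² = 10/7 − (6/7)² = 34/49
E[Z_0] = 1
E[Z_1] = 6/7·E[Z_0] = 6/7
E[Z_2] = 6/7·E[Z_1] = 36/49
E[Z_3] = 6/7·E[Z_2] = 216/343
E[Z_4] = 6/7·E[Z_3] = 1296/2401
E[Z_5] = 6/7·E[Z_4] = 7776/16807
E[Z_6] = 6/7·E[Z_5] = 46656/117649


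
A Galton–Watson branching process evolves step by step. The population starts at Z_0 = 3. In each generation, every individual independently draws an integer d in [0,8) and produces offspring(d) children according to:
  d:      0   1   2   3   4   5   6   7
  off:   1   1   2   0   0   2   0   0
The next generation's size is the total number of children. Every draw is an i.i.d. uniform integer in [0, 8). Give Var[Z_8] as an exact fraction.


Outcome values over d=0..7: [1, 1, 2, 0, 0, 2, 0, 0]
Σy = 6, Σy² = 10, M = 8
μ = 6/8 = 3/4,  σ² = 10/8 − (3/4)² = 11/16
V_0 = 0, E_0 = 3
V_1 = 11/16·E_0 + (3/4)²·V_0 = 33/16;  E_1 = 9/4
V_2 = 11/16·E_1 + (3/4)²·V_1 = 693/256;  E_2 = 27/16
V_3 = 11/16·E_2 + (3/4)²·V_2 = 10989/4096;  E_3 = 81/64
V_4 = 11/16·E_3 + (3/4)²·V_3 = 155925/65536;  E_4 = 243/256
V_5 = 11/16·E_4 + (3/4)²·V_4 = 2087613/1048576;  E_5 = 729/1024
V_6 = 11/16·E_5 + (3/4)²·V_5 = 26999973/16777216;  E_6 = 2187/4096
V_7 = 11/16·E_6 + (3/4)²·V_6 = 341537229/268435456;  E_7 = 6561/16384
V_8 = 11/16·E_7 + (3/4)²·V_7 = 4256284725/4294967296;  E_8 = 19683/65536

4256284725/4294967296


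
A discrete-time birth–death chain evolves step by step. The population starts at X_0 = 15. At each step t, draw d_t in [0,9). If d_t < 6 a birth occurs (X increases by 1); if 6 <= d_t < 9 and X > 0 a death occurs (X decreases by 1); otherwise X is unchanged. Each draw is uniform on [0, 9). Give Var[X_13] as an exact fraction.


104/9

X can drop by at most 1 per step and X_0 = 15 > T = 13, so X_t >= 15 − t >= 2 > 0 for every t <= 13: the floor at 0 (the 'and X > 0' condition) never binds. Hence X_13 = X_0 + Σ_{t<13} Y_t with i.i.d. increments Y_t = y(d_t) ∈ {+1, −1, 0}.
Outcome values over d=0..8: [1, 1, 1, 1, 1, 1, -1, -1, -1]
Σy = 3, Σy² = 9, M = 9
μ = 3/9 = 1/3,  σ² = 9/9 − (1/3)² = 8/9
Independent increments: Var[X_13] = 13·σ² = 13·(8/9) = 104/9


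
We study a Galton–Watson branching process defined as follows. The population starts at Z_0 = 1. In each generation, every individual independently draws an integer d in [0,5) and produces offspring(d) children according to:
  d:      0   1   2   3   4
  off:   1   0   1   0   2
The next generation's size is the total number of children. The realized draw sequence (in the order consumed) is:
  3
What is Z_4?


0

gen 0: Z_0=1, draws=[3], offspring=[0], Z_1=0
gen 1: Z_1=0, draws=[], offspring=[], Z_2=0
gen 2: Z_2=0, draws=[], offspring=[], Z_3=0
gen 3: Z_3=0, draws=[], offspring=[], Z_4=0


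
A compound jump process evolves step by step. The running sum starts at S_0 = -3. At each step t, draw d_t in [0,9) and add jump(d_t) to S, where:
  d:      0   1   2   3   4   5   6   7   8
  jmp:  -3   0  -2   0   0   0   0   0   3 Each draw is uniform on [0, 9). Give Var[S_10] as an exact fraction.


Outcome values over d=0..8: [-3, 0, -2, 0, 0, 0, 0, 0, 3]
Σy = -2, Σy² = 22, M = 9
μ = -2/9 = -2/9,  σ² = 22/9 − (-2/9)² = 194/81
Independent increments: Var[S_10] = 10·σ² = 10·(194/81) = 1940/81

1940/81


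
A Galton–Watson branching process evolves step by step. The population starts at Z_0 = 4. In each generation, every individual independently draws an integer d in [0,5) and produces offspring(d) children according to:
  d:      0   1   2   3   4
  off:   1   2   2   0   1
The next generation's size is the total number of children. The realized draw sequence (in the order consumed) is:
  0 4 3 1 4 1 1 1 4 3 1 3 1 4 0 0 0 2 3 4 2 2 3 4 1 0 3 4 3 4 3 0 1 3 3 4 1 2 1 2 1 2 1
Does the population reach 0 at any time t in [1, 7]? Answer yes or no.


gen 0: Z_0=4, draws=[0, 4, 3, 1], offspring=[1, 1, 0, 2], Z_1=4
gen 1: Z_1=4, draws=[4, 1, 1, 1], offspring=[1, 2, 2, 2], Z_2=7
gen 2: Z_2=7, draws=[4, 3, 1, 3, 1, 4, 0], offspring=[1, 0, 2, 0, 2, 1, 1], Z_3=7
gen 3: Z_3=7, draws=[0, 0, 2, 3, 4, 2, 2], offspring=[1, 1, 2, 0, 1, 2, 2], Z_4=9
gen 4: Z_4=9, draws=[3, 4, 1, 0, 3, 4, 3, 4, 3], offspring=[0, 1, 2, 1, 0, 1, 0, 1, 0], Z_5=6
gen 5: Z_5=6, draws=[0, 1, 3, 3, 4, 1], offspring=[1, 2, 0, 0, 1, 2], Z_6=6
gen 6: Z_6=6, draws=[2, 1, 2, 1, 2, 1], offspring=[2, 2, 2, 2, 2, 2], Z_7=12

no


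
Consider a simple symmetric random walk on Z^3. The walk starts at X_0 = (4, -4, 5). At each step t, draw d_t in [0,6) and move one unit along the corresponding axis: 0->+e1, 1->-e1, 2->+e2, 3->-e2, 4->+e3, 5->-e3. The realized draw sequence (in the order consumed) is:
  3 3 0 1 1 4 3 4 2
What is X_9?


(3, -6, 7)

t=0: X=(4, -4, 5), d=3 → -e2, X_1=(4, -5, 5)
t=1: X=(4, -5, 5), d=3 → -e2, X_2=(4, -6, 5)
t=2: X=(4, -6, 5), d=0 → +e1, X_3=(5, -6, 5)
t=3: X=(5, -6, 5), d=1 → -e1, X_4=(4, -6, 5)
t=4: X=(4, -6, 5), d=1 → -e1, X_5=(3, -6, 5)
t=5: X=(3, -6, 5), d=4 → +e3, X_6=(3, -6, 6)
t=6: X=(3, -6, 6), d=3 → -e2, X_7=(3, -7, 6)
t=7: X=(3, -7, 6), d=4 → +e3, X_8=(3, -7, 7)
t=8: X=(3, -7, 7), d=2 → +e2, X_9=(3, -6, 7)


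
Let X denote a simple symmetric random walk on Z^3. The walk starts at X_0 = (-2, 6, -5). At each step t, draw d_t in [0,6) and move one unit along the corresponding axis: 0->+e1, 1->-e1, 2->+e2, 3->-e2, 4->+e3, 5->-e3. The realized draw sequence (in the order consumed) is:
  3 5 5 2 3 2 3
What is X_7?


t=0: X=(-2, 6, -5), d=3 → -e2, X_1=(-2, 5, -5)
t=1: X=(-2, 5, -5), d=5 → -e3, X_2=(-2, 5, -6)
t=2: X=(-2, 5, -6), d=5 → -e3, X_3=(-2, 5, -7)
t=3: X=(-2, 5, -7), d=2 → +e2, X_4=(-2, 6, -7)
t=4: X=(-2, 6, -7), d=3 → -e2, X_5=(-2, 5, -7)
t=5: X=(-2, 5, -7), d=2 → +e2, X_6=(-2, 6, -7)
t=6: X=(-2, 6, -7), d=3 → -e2, X_7=(-2, 5, -7)

(-2, 5, -7)


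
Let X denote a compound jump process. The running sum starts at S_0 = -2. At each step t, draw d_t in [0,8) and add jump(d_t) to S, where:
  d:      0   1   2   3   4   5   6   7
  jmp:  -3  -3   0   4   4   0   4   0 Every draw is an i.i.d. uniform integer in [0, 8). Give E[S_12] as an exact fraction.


7

Outcome values over d=0..7: [-3, -3, 0, 4, 4, 0, 4, 0]
Σy = 6, Σy² = 66, M = 8
μ = 6/8 = 3/4,  σ² = 66/8 − (3/4)² = 123/16
E[S_12] = -2 + 12·(3/4) = 7


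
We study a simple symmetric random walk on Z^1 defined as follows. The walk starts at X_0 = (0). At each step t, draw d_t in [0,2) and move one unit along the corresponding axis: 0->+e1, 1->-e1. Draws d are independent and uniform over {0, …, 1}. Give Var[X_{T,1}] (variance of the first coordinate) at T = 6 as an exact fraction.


6

Outcome values over d=0..1: [1, -1]
Σy = 0, Σy² = 2, M = 2
μ = 0/2 = 0,  σ² = 2/2 − (0)² = 1
Independent increments: Var[X_6] = 6·σ² = 6·(1) = 6


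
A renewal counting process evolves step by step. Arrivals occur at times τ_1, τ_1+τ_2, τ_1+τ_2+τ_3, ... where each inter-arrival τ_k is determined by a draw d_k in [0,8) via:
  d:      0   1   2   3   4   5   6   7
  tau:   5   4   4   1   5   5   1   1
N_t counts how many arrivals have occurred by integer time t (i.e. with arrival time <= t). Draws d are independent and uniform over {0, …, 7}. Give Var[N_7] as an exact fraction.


Inter-arrival values over d=0..7: [5, 4, 4, 1, 5, 5, 1, 1]
Each d has probability 1/8, so the pmf of τ is: f(1) = 3/8, f(4) = 1/4, f(5) = 3/8
Let p_n(j) = P(N_n = j), with p_0 = [1]. Condition on τ_1: p_n(0) = P(τ > n), and for j >= 1, p_n(j) = Σ_{k<=n} f(k)·p_{n−k}(j−1)
p_1 = [5/8, 3/8]  (j = 0..1)
p_2 = [5/8, 15/64, 9/64]  (j = 0..2)
p_3 = [5/8, 15/64, 45/512, 27/512]  (j = 0..3)
p_4 = [3/8, 31/64, 45/512, 135/4096, 81/4096]  (j = 0..4)
p_5 = [0, 43/64, 141/512, 135/4096, 405/32768, 243/32768]  (j = 0..5)
p_6 = [0, 25/64, 231/512, 567/4096, 405/32768, 1215/262144, 729/262144]  (j = 0..6)
p_7 = [0, 25/64, 75/256, 999/4096, 2133/32768, 1215/262144, 3645/2097152, 2187/2097152]  (j = 0..7)
E[N_7] = Σ j·p_7(j) = 4214291/2097152;  E[N_7²] = Σ j²·p_7(j) = 10545767/2097152
Var[N_7] = 10545767/2097152 − (4214291/2097152)² = 4355827722903/4398046511104

4355827722903/4398046511104


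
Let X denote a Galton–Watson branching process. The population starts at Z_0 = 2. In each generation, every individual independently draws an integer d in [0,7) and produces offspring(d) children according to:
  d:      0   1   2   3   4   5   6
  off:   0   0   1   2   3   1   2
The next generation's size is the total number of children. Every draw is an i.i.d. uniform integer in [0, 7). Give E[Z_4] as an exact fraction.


13122/2401

Outcome values over d=0..6: [0, 0, 1, 2, 3, 1, 2]
Σy = 9, Σy² = 19, M = 7
μ = 9/7 = 9/7,  σ² = 19/7 − (9/7)² = 52/49
E[Z_0] = 2
E[Z_1] = 9/7·E[Z_0] = 18/7
E[Z_2] = 9/7·E[Z_1] = 162/49
E[Z_3] = 9/7·E[Z_2] = 1458/343
E[Z_4] = 9/7·E[Z_3] = 13122/2401


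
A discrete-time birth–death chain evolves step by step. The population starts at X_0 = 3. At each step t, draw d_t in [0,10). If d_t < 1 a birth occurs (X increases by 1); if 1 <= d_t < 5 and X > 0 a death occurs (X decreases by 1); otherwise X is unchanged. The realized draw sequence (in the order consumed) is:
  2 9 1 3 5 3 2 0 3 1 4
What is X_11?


t=0: X=3, d=2 → death, X_1=2
t=1: X=2, d=9 → hold, X_2=2
t=2: X=2, d=1 → death, X_3=1
t=3: X=1, d=3 → death, X_4=0
t=4: X=0, d=5 → hold, X_5=0
t=5: X=0, d=3 → hold, X_6=0
t=6: X=0, d=2 → hold, X_7=0
t=7: X=0, d=0 → birth, X_8=1
t=8: X=1, d=3 → death, X_9=0
t=9: X=0, d=1 → hold, X_10=0
t=10: X=0, d=4 → hold, X_11=0

0


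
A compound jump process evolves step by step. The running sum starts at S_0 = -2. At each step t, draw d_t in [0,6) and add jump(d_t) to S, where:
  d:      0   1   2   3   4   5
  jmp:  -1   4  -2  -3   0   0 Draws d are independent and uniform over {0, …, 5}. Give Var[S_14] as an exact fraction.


Outcome values over d=0..5: [-1, 4, -2, -3, 0, 0]
Σy = -2, Σy² = 30, M = 6
μ = -2/6 = -1/3,  σ² = 30/6 − (-1/3)² = 44/9
Independent increments: Var[S_14] = 14·σ² = 14·(44/9) = 616/9

616/9


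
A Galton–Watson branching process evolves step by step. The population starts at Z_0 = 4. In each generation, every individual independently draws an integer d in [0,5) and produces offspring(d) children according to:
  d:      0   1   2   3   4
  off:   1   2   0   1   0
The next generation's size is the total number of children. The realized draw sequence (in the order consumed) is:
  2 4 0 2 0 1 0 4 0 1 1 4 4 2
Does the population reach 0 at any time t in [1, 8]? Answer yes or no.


gen 0: Z_0=4, draws=[2, 4, 0, 2], offspring=[0, 0, 1, 0], Z_1=1
gen 1: Z_1=1, draws=[0], offspring=[1], Z_2=1
gen 2: Z_2=1, draws=[1], offspring=[2], Z_3=2
gen 3: Z_3=2, draws=[0, 4], offspring=[1, 0], Z_4=1
gen 4: Z_4=1, draws=[0], offspring=[1], Z_5=1
gen 5: Z_5=1, draws=[1], offspring=[2], Z_6=2
gen 6: Z_6=2, draws=[1, 4], offspring=[2, 0], Z_7=2
gen 7: Z_7=2, draws=[4, 2], offspring=[0, 0], Z_8=0

yes


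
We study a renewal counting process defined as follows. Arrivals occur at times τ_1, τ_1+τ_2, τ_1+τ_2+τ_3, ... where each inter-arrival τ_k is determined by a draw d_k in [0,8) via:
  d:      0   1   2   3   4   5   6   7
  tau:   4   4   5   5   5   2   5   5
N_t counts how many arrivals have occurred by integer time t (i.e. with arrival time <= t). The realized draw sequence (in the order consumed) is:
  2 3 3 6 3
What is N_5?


draw d_1=2: τ_1=5, arrival time A_1=5
draw d_2=3: τ_2=5, arrival time A_2=10
draw d_3=3: τ_3=5, arrival time A_3=15
draw d_4=6: τ_4=5, arrival time A_4=20
draw d_5=3: τ_5=5, arrival time A_5=25
N_t over t=0..5: 0:0 1:0 2:0 3:0 4:0 5:1

1


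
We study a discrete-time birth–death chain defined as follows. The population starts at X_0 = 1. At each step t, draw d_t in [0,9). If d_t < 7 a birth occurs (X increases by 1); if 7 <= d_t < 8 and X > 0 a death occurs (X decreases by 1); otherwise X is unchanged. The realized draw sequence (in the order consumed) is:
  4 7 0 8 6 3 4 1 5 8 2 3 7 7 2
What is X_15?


t=0: X=1, d=4 → birth, X_1=2
t=1: X=2, d=7 → death, X_2=1
t=2: X=1, d=0 → birth, X_3=2
t=3: X=2, d=8 → hold, X_4=2
t=4: X=2, d=6 → birth, X_5=3
t=5: X=3, d=3 → birth, X_6=4
t=6: X=4, d=4 → birth, X_7=5
t=7: X=5, d=1 → birth, X_8=6
t=8: X=6, d=5 → birth, X_9=7
t=9: X=7, d=8 → hold, X_10=7
t=10: X=7, d=2 → birth, X_11=8
t=11: X=8, d=3 → birth, X_12=9
t=12: X=9, d=7 → death, X_13=8
t=13: X=8, d=7 → death, X_14=7
t=14: X=7, d=2 → birth, X_15=8

8


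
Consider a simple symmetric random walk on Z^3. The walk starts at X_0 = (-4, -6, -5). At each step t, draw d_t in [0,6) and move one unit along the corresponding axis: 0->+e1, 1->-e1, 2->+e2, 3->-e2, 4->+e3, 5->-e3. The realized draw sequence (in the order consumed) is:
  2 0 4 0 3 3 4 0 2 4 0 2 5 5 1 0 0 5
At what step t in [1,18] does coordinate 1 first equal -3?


t=0: X=(-4, -6, -5), d=2 → +e2, X_1=(-4, -5, -5)
t=1: X=(-4, -5, -5), d=0 → +e1, X_2=(-3, -5, -5)
t=2: X=(-3, -5, -5), d=4 → +e3, X_3=(-3, -5, -4)
t=3: X=(-3, -5, -4), d=0 → +e1, X_4=(-2, -5, -4)
t=4: X=(-2, -5, -4), d=3 → -e2, X_5=(-2, -6, -4)
t=5: X=(-2, -6, -4), d=3 → -e2, X_6=(-2, -7, -4)
t=6: X=(-2, -7, -4), d=4 → +e3, X_7=(-2, -7, -3)
t=7: X=(-2, -7, -3), d=0 → +e1, X_8=(-1, -7, -3)
t=8: X=(-1, -7, -3), d=2 → +e2, X_9=(-1, -6, -3)
t=9: X=(-1, -6, -3), d=4 → +e3, X_10=(-1, -6, -2)
t=10: X=(-1, -6, -2), d=0 → +e1, X_11=(0, -6, -2)
t=11: X=(0, -6, -2), d=2 → +e2, X_12=(0, -5, -2)
t=12: X=(0, -5, -2), d=5 → -e3, X_13=(0, -5, -3)
t=13: X=(0, -5, -3), d=5 → -e3, X_14=(0, -5, -4)
t=14: X=(0, -5, -4), d=1 → -e1, X_15=(-1, -5, -4)
t=15: X=(-1, -5, -4), d=0 → +e1, X_16=(0, -5, -4)
t=16: X=(0, -5, -4), d=0 → +e1, X_17=(1, -5, -4)
t=17: X=(1, -5, -4), d=5 → -e3, X_18=(1, -5, -5)

2
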